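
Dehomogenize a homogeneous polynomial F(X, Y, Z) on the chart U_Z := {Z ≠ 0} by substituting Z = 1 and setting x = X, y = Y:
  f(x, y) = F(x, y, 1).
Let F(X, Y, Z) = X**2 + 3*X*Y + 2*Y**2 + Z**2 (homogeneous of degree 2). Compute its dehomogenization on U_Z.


f(x, y) = x**2 + 3*x*y + 2*y**2 + 1

On U_Z we set Z = 1. Each monomial c·X^i·Y^j·Z^k in F becomes c·x^i·y^j·1^k = c·x^i·y^j.
Substituting Z = 1: F(X, Y, 1) = x**2 + 3*x*y + 2*y**2 + 1.
Note: deg(f) ≤ deg(F) = 2; strict inequality happens when F is divisible by Z (lost terms).


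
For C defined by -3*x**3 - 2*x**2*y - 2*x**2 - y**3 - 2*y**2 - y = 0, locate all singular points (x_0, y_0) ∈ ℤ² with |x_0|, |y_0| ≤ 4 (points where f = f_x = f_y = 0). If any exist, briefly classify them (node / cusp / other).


Singular points: {(0, -1)}; classification: cusp.

Compute partial derivatives:
  f_x = -9*x**2 - 4*x*y - 4*x.
  f_y = -2*x**2 - 3*y**2 - 4*y - 1.
Scan x_0 ∈ {−4, ..., 4}. For each x_0, f_y(x_0, y) is a polynomial in y; find its integer roots y ∈ {−4, ..., 4}, then test f_x and f at those candidates.
  x = -4: f_y(-4, y) = -3*y**2 - 4*y - 33; no integer root y with |y| ≤ 4.
  x = -3: f_y(-3, y) = -3*y**2 - 4*y - 19; no integer root y with |y| ≤ 4.
  x = -2: f_y(-2, y) = -3*y**2 - 4*y - 9; no integer root y with |y| ≤ 4.
  x = -1: f_y(-1, y) = -3*y**2 - 4*y - 3; no integer root y with |y| ≤ 4.
  x = 0: f_y(0, y) = -3*y**2 - 4*y - 1; vanishes at y ∈ {-1}. (0, -1): f_x = 0, f = 0 — SINGULAR.
  x = 1: f_y(1, y) = -3*y**2 - 4*y - 3; no integer root y with |y| ≤ 4.
  x = 2: f_y(2, y) = -3*y**2 - 4*y - 9; no integer root y with |y| ≤ 4.
  x = 3: f_y(3, y) = -3*y**2 - 4*y - 19; no integer root y with |y| ≤ 4.
  x = 4: f_y(4, y) = -3*y**2 - 4*y - 33; no integer root y with |y| ≤ 4.
Only singular point on the grid: (0, -1).
Classify: substitute x = 0 + u, y = -1 + v and expand: f = -3*u**3 - 2*u**2*v - v**3 + v**2.
No constant or linear terms (consistent with a singular point). Quadratic part: v**2. Cubic part: -3*u**3 - 2*u**2*v - v**3.
The quadratic part v**2 is a perfect square, so there is a single (double) tangent line v = 0, i.e. y = -1. Restricting the cubic part to that line (v = 0) leaves -3*u**3 ≠ 0, so f is not divisible by v and the branch is v² ≈ 3*u**3 to lowest order — this is a cusp.
Classification: cusp.


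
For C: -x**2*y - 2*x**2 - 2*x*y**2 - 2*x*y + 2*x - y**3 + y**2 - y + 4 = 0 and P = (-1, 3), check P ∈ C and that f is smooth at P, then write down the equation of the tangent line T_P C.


Tangent line at P: -12*x - 9*y + 15 = 0.

Step 1: f(-1, 3) = 0, so P lies on C.
Step 2: partial derivatives
  f_x(x, y) = -2*x*y - 4*x - 2*y**2 - 2*y + 2, f_y(x, y) = -x**2 - 4*x*y - 2*x - 3*y**2 + 2*y - 1.
  f_x(P) = -12, f_y(P) = -9 (gradient nonzero, so P is smooth).
Step 3: tangent line at P: -12·(x − -1) + -9·(y − 3) = 0.
Expanding: -12*x - 9*y + 15 = 0.


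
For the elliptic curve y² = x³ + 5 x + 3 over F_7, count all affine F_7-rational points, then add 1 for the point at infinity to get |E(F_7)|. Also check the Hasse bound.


Affine points = {(1, 3), (1, 4), (2, 0), (6, 2), (6, 5)}; affine count = 5; |E(F_7)| = 6.

Discriminant check: Δ ∝ 4a³ + 27b² = 4·5³ + 27·3² = 4·125 + 27·9 ≡ 1 (mod 7). Nonzero ⇒ E is nonsingular.
For each x ∈ F_7, compute rhs = x³ + 5·x + 3 mod 7, then count y ∈ F_7 with y² ≡ rhs.
  x = 0: rhs = 3, matching y values: none (0 points).
  x = 1: rhs = 2, matching y values: 3, 4 (2 points).
  x = 2: rhs = 0, matching y values: 0 (1 points).
  x = 3: rhs = 3, matching y values: none (0 points).
  x = 4: rhs = 3, matching y values: none (0 points).
  x = 5: rhs = 6, matching y values: none (0 points).
  x = 6: rhs = 4, matching y values: 2, 5 (2 points).
Total affine count: 5.
Full point count |E(F_7)| = 5 + 1 = 6.
Hasse bound: |6 − (7+1)| = |-2| = 2 ≤ 2√7 ≈ 5.2915 ✓.


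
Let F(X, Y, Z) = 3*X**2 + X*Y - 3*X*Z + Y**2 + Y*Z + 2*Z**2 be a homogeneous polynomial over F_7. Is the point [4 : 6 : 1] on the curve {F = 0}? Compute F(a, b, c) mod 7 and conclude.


F(4,6,1) ≡ 6 (mod 7); P is NOT on the curve.

Evaluate F(4, 6, 1) term-by-term (mod 7).
  3*X**2 ↦ 3·16·1·1 = 48
  X*Y ↦ 1·4·6·1 = 24
  -3*X*Z ↦ -3·4·1·1 = -12
  Y**2 ↦ 1·1·36·1 = 36
  Y*Z ↦ 1·1·6·1 = 6
  2*Z**2 ↦ 2·1·1·1 = 2
Sum: F(4, 6, 1) = (48) + (24) + (-12) + (36) + (6) + (2) = 104.
Reducing mod 7: 104 ≡ 6 (mod 7).
Since F(a, b, c) ≡ 6 ≠ 0 (mod 7), P does NOT lie on the curve.


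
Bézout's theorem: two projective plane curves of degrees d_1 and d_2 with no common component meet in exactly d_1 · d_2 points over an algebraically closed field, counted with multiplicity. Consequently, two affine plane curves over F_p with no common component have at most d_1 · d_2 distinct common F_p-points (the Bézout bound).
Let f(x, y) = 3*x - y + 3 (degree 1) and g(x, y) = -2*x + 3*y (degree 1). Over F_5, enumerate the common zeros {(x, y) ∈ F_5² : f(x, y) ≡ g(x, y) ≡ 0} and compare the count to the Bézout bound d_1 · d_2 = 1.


Common zeros: {(3, 2)}; count = 1; Bézout bound = 1.

deg(f) = 1, deg(g) = 1, so Bézout bound = 1.
Scan x ∈ F_5. For each x, list the y ∈ F_5 with f(x, y) ≡ 0 and those with g(x, y) ≡ 0 (mod 5); the common zeros in that column are the intersection.
  x = 0: f ≡ 0 at y ∈ {3}; g ≡ 0 at y ∈ {0}; common: ∅.
  x = 1: f ≡ 0 at y ∈ {1}; g ≡ 0 at y ∈ {4}; common: ∅.
  x = 2: f ≡ 0 at y ∈ {4}; g ≡ 0 at y ∈ {3}; common: ∅.
  x = 3: f ≡ 0 at y ∈ {2}; g ≡ 0 at y ∈ {2}; common: {2}.
  x = 4: f ≡ 0 at y ∈ {0}; g ≡ 0 at y ∈ {1}; common: ∅.
Collecting: common zeros = {(3, 2)}, so the count is 1.
Comparison with the Bézout bound: 1 ≤ 1 = deg(f)·deg(g), as expected for curves with no common component (the bound is attained).


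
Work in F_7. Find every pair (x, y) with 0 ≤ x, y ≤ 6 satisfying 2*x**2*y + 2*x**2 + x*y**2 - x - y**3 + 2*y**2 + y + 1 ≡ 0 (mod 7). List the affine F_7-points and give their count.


Affine F_7-points: {(1, 1), (2, 0), (3, 3), (5, 2), (6, 1)}; count = 5.

For each of the 49 pairs (x, y) ∈ F_7², evaluate f(x, y) mod 7. Record the zeros.
  x = 0: [0↦1, 1↦3, 2↦3, 3↦2, 4↦1, 5↦1, 6↦3]  zeros at y ∈ ∅
  x = 1: [0↦2, 1↦0, 2↦5, 3↦4, 4↦5, 5↦2, 6↦3]  zeros at y ∈ {1}
  x = 2: [0↦0, 1↦5, 2↦5, 3↦1, 4↦1, 5↦6, 6↦3]  zeros at y ∈ {0}
  x = 3: [0↦2, 1↦4, 2↦3, 3↦0, 4↦3, 5↦6, 6↦3]  zeros at y ∈ {3}
  x = 4: [0↦1, 1↦4, 2↦6, 3↦1, 4↦4, 5↦2, 6↦3]  zeros at y ∈ ∅
  x = 5: [0↦4, 1↦5, 2↦0, 3↦4, 4↦4, 5↦1, 6↦3]  zeros at y ∈ {2}
  x = 6: [0↦4, 1↦0, 2↦6, 3↦2, 4↦3, 5↦3, 6↦3]  zeros at y ∈ {1}
Collecting zeros: affine points = {(1, 1), (2, 0), (3, 3), (5, 2), (6, 1)}.
Total count |C(F_7)_aff| = 5.


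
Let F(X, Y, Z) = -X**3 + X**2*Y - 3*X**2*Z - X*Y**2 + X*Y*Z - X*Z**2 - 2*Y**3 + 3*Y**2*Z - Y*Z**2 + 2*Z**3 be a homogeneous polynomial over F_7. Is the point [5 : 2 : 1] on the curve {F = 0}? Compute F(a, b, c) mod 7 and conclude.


F(5,2,1) ≡ 6 (mod 7); P is NOT on the curve.

Evaluate F(5, 2, 1) term-by-term (mod 7).
  -X**3 ↦ -1·125·1·1 = -125
  X**2*Y ↦ 1·25·2·1 = 50
  -3*X**2*Z ↦ -3·25·1·1 = -75
  -X*Y**2 ↦ -1·5·4·1 = -20
  X*Y*Z ↦ 1·5·2·1 = 10
  -X*Z**2 ↦ -1·5·1·1 = -5
  -2*Y**3 ↦ -2·1·8·1 = -16
  3*Y**2*Z ↦ 3·1·4·1 = 12
  -Y*Z**2 ↦ -1·1·2·1 = -2
  2*Z**3 ↦ 2·1·1·1 = 2
Sum: F(5, 2, 1) = (-125) + (50) + (-75) + (-20) + (10) + (-5) + (-16) + (12) + (-2) + (2) = -169.
Reducing mod 7: -169 ≡ 6 (mod 7).
Since F(a, b, c) ≡ 6 ≠ 0 (mod 7), P does NOT lie on the curve.


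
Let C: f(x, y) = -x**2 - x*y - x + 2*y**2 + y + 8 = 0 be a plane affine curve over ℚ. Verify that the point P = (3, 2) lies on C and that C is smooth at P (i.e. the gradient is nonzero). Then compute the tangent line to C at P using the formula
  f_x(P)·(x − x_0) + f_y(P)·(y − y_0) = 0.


Tangent line at P: -9*x + 6*y + 15 = 0.

Step 1: f(3, 2) = 0, so P lies on C.
Step 2: partial derivatives
  f_x(x, y) = -2*x - y - 1, f_y(x, y) = -x + 4*y + 1.
  f_x(P) = -9, f_y(P) = 6 (gradient nonzero, so P is smooth).
Step 3: tangent line at P: -9·(x − 3) + 6·(y − 2) = 0.
Expanding: -9*x + 6*y + 15 = 0.


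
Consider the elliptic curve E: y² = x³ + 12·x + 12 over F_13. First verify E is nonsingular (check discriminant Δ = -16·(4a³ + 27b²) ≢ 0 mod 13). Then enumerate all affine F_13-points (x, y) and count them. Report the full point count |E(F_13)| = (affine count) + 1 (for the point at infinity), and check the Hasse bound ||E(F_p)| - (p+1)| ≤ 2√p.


Affine points = {(0, 5), (0, 8), (1, 5), (1, 8), (3, 6), (3, 7), (6, 1), (6, 12), (7, 6), (7, 7), (8, 3), (8, 10), (9, 2), (9, 11), (10, 1), (10, 12), (12, 5), (12, 8)}; affine count = 18; |E(F_13)| = 19.

Discriminant check: Δ ∝ 4a³ + 27b² = 4·12³ + 27·12² = 4·1728 + 27·144 ≡ 10 (mod 13). Nonzero ⇒ E is nonsingular.
For each x ∈ F_13, compute rhs = x³ + 12·x + 12 mod 13, then count y ∈ F_13 with y² ≡ rhs.
  x = 0: rhs = 12, matching y values: 5, 8 (2 points).
  x = 1: rhs = 12, matching y values: 5, 8 (2 points).
  x = 2: rhs = 5, matching y values: none (0 points).
  x = 3: rhs = 10, matching y values: 6, 7 (2 points).
  x = 4: rhs = 7, matching y values: none (0 points).
  x = 5: rhs = 2, matching y values: none (0 points).
  x = 6: rhs = 1, matching y values: 1, 12 (2 points).
  x = 7: rhs = 10, matching y values: 6, 7 (2 points).
  x = 8: rhs = 9, matching y values: 3, 10 (2 points).
  x = 9: rhs = 4, matching y values: 2, 11 (2 points).
  x = 10: rhs = 1, matching y values: 1, 12 (2 points).
  x = 11: rhs = 6, matching y values: none (0 points).
  x = 12: rhs = 12, matching y values: 5, 8 (2 points).
Total affine count: 18.
Full point count |E(F_13)| = 18 + 1 = 19.
Hasse bound: |19 − (13+1)| = |5| = 5 ≤ 2√13 ≈ 7.2111 ✓.


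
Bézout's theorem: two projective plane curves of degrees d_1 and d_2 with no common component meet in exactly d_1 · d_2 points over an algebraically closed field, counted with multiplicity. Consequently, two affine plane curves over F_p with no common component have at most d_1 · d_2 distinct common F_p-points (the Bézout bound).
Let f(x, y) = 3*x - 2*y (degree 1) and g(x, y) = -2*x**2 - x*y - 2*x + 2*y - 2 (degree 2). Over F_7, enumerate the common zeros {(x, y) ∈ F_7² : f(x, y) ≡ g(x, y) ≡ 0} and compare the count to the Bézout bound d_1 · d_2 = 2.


Common zeros: {(2, 3)}; count = 1; Bézout bound = 2.

deg(f) = 1, deg(g) = 2, so Bézout bound = 2.
Scan x ∈ F_7. For each x, list the y ∈ F_7 with f(x, y) ≡ 0 and those with g(x, y) ≡ 0 (mod 7); the common zeros in that column are the intersection.
  x = 0: f ≡ 0 at y ∈ {0}; g ≡ 0 at y ∈ {1}; common: ∅.
  x = 1: f ≡ 0 at y ∈ {5}; g ≡ 0 at y ∈ {6}; common: ∅.
  x = 2: f ≡ 0 at y ∈ {3}; g ≡ 0 at y ∈ {0, 1, 2, 3, 4, 5, 6}; common: {3}.
  x = 3: f ≡ 0 at y ∈ {1}; g ≡ 0 at y ∈ {2}; common: ∅.
  x = 4: f ≡ 0 at y ∈ {6}; g ≡ 0 at y ∈ {0}; common: ∅.
  x = 5: f ≡ 0 at y ∈ {4}; g ≡ 0 at y ∈ {5}; common: ∅.
  x = 6: f ≡ 0 at y ∈ {2}; g ≡ 0 at y ∈ {3}; common: ∅.
Collecting: common zeros = {(2, 3)}, so the count is 1.
Comparison with the Bézout bound: 1 ≤ 2 = deg(f)·deg(g), as expected for curves with no common component (the affine F_7-count falls short of the bound because intersections may lie at infinity, over extension fields, or carry multiplicity).


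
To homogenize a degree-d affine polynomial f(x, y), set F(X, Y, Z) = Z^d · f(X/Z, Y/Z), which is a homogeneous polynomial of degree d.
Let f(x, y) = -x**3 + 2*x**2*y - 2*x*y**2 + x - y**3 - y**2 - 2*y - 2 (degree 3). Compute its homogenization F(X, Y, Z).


F(X, Y, Z) = -X**3 + 2*X**2*Y - 2*X*Y**2 + X*Z**2 - Y**3 - Y**2*Z - 2*Y*Z**2 - 2*Z**3

deg(f) = 3.
Substitute x = X/Z, y = Y/Z into f, then multiply by Z^3.
  monomial -1·x^3·y^0 ↦ -1·X^3·Y^0·Z^0.
  monomial 2·x^2·y^1 ↦ 2·X^2·Y^1·Z^0.
  monomial -2·x^1·y^2 ↦ -2·X^1·Y^2·Z^0.
  monomial 1·x^1·y^0 ↦ 1·X^1·Y^0·Z^2.
  monomial -1·x^0·y^3 ↦ -1·X^0·Y^3·Z^0.
  monomial -1·x^0·y^2 ↦ -1·X^0·Y^2·Z^1.
  monomial -2·x^0·y^1 ↦ -2·X^0·Y^1·Z^2.
  monomial -2·x^0·y^0 ↦ -2·X^0·Y^0·Z^3.
Collecting: F(X, Y, Z) = -X**3 + 2*X**2*Y - 2*X*Y**2 + X*Z**2 - Y**3 - Y**2*Z - 2*Y*Z**2 - 2*Z**3.


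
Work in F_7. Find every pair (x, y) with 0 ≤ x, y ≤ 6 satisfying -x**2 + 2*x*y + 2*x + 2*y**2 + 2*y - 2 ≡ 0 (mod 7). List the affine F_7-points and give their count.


Affine F_7-points: {(5, 4)}; count = 1.

For each of the 49 pairs (x, y) ∈ F_7², evaluate f(x, y) mod 7. Record the zeros.
  x = 0: [0↦5, 1↦2, 2↦3, 3↦1, 4↦3, 5↦2, 6↦5]  zeros at y ∈ ∅
  x = 1: [0↦6, 1↦5, 2↦1, 3↦1, 4↦5, 5↦6, 6↦4]  zeros at y ∈ ∅
  x = 2: [0↦5, 1↦6, 2↦4, 3↦6, 4↦5, 5↦1, 6↦1]  zeros at y ∈ ∅
  x = 3: [0↦2, 1↦5, 2↦5, 3↦2, 4↦3, 5↦1, 6↦3]  zeros at y ∈ ∅
  x = 4: [0↦4, 1↦2, 2↦4, 3↦3, 4↦6, 5↦6, 6↦3]  zeros at y ∈ ∅
  x = 5: [0↦4, 1↦4, 2↦1, 3↦2, 4↦0, 5↦2, 6↦1]  zeros at y ∈ {4}
  x = 6: [0↦2, 1↦4, 2↦3, 3↦6, 4↦6, 5↦3, 6↦4]  zeros at y ∈ ∅
Collecting zeros: affine points = {(5, 4)}.
Total count |C(F_7)_aff| = 1.


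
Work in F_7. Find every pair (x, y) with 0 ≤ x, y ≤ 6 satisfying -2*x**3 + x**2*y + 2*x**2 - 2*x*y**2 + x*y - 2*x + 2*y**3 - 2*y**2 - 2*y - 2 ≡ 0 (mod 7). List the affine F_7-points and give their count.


Affine F_7-points: {(0, 3), (1, 3), (2, 0), (2, 1), (2, 2), (3, 5), (5, 3)}; count = 7.

For each of the 49 pairs (x, y) ∈ F_7², evaluate f(x, y) mod 7. Record the zeros.
  x = 0: [0↦5, 1↦3, 2↦2, 3↦0, 4↦2, 5↦6, 6↦3]  zeros at y ∈ {3}
  x = 1: [0↦3, 1↦1, 2↦3, 3↦0, 4↦4, 5↦6, 6↦4]  zeros at y ∈ {3}
  x = 2: [0↦0, 1↦0, 2↦0, 3↦5, 4↦6, 5↦1, 6↦2]  zeros at y ∈ {0, 1, 2}
  x = 3: [0↦5, 1↦2, 2↦2, 3↦3, 4↦3, 5↦0, 6↦6]  zeros at y ∈ {5}
  x = 4: [0↦6, 1↦2, 2↦4, 3↦3, 4↦4, 5↦5, 6↦4]  zeros at y ∈ ∅
  x = 5: [0↦5, 1↦2, 2↦1, 3↦0, 4↦4, 5↦4, 6↦5]  zeros at y ∈ {3}
  x = 6: [0↦4, 1↦4, 2↦2, 3↦3, 4↦5, 5↦6, 6↦4]  zeros at y ∈ ∅
Collecting zeros: affine points = {(0, 3), (1, 3), (2, 0), (2, 1), (2, 2), (3, 5), (5, 3)}.
Total count |C(F_7)_aff| = 7.


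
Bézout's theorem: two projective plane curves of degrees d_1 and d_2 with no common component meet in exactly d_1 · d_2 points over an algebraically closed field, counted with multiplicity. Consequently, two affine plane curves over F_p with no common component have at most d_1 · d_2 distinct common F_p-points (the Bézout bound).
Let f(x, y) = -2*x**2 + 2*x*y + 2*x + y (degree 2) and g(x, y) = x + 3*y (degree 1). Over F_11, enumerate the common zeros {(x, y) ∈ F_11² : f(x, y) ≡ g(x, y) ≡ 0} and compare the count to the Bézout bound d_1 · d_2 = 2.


Common zeros: {(0, 0), (2, 3)}; count = 2; Bézout bound = 2.

deg(f) = 2, deg(g) = 1, so Bézout bound = 2.
Scan x ∈ F_11. For each x, list the y ∈ F_11 with f(x, y) ≡ 0 and those with g(x, y) ≡ 0 (mod 11); the common zeros in that column are the intersection.
  x = 0: f ≡ 0 at y ∈ {0}; g ≡ 0 at y ∈ {0}; common: {0}.
  x = 1: f ≡ 0 at y ∈ {0}; g ≡ 0 at y ∈ {7}; common: ∅.
  x = 2: f ≡ 0 at y ∈ {3}; g ≡ 0 at y ∈ {3}; common: {3}.
  x = 3: f ≡ 0 at y ∈ {8}; g ≡ 0 at y ∈ {10}; common: ∅.
  x = 4: f ≡ 0 at y ∈ {10}; g ≡ 0 at y ∈ {6}; common: ∅.
  x = 5: f ≡ 0 at y ∈ ∅; g ≡ 0 at y ∈ {2}; common: ∅.
  x = 6: f ≡ 0 at y ∈ {8}; g ≡ 0 at y ∈ {9}; common: ∅.
  x = 7: f ≡ 0 at y ∈ {10}; g ≡ 0 at y ∈ {5}; common: ∅.
  x = 8: f ≡ 0 at y ∈ {4}; g ≡ 0 at y ∈ {1}; common: ∅.
  x = 9: f ≡ 0 at y ∈ {7}; g ≡ 0 at y ∈ {8}; common: ∅.
  x = 10: f ≡ 0 at y ∈ {7}; g ≡ 0 at y ∈ {4}; common: ∅.
Collecting: common zeros = {(0, 0), (2, 3)}, so the count is 2.
Comparison with the Bézout bound: 2 ≤ 2 = deg(f)·deg(g), as expected for curves with no common component (the bound is attained).


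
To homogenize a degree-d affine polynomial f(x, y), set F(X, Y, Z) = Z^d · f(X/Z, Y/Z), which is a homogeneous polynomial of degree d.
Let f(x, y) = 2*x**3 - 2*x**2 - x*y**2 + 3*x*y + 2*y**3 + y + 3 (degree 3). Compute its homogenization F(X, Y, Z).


F(X, Y, Z) = 2*X**3 - 2*X**2*Z - X*Y**2 + 3*X*Y*Z + 2*Y**3 + Y*Z**2 + 3*Z**3

deg(f) = 3.
Substitute x = X/Z, y = Y/Z into f, then multiply by Z^3.
  monomial 2·x^3·y^0 ↦ 2·X^3·Y^0·Z^0.
  monomial -2·x^2·y^0 ↦ -2·X^2·Y^0·Z^1.
  monomial -1·x^1·y^2 ↦ -1·X^1·Y^2·Z^0.
  monomial 3·x^1·y^1 ↦ 3·X^1·Y^1·Z^1.
  monomial 2·x^0·y^3 ↦ 2·X^0·Y^3·Z^0.
  monomial 1·x^0·y^1 ↦ 1·X^0·Y^1·Z^2.
  monomial 3·x^0·y^0 ↦ 3·X^0·Y^0·Z^3.
Collecting: F(X, Y, Z) = 2*X**3 - 2*X**2*Z - X*Y**2 + 3*X*Y*Z + 2*Y**3 + Y*Z**2 + 3*Z**3.


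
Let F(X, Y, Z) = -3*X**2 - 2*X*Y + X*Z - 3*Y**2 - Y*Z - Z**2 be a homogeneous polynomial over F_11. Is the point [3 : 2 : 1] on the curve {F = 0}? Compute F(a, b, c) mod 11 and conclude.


F(3,2,1) ≡ 4 (mod 11); P is NOT on the curve.

Evaluate F(3, 2, 1) term-by-term (mod 11).
  -3*X**2 ↦ -3·9·1·1 = -27
  -2*X*Y ↦ -2·3·2·1 = -12
  X*Z ↦ 1·3·1·1 = 3
  -3*Y**2 ↦ -3·1·4·1 = -12
  -Y*Z ↦ -1·1·2·1 = -2
  -Z**2 ↦ -1·1·1·1 = -1
Sum: F(3, 2, 1) = (-27) + (-12) + (3) + (-12) + (-2) + (-1) = -51.
Reducing mod 11: -51 ≡ 4 (mod 11).
Since F(a, b, c) ≡ 4 ≠ 0 (mod 11), P does NOT lie on the curve.


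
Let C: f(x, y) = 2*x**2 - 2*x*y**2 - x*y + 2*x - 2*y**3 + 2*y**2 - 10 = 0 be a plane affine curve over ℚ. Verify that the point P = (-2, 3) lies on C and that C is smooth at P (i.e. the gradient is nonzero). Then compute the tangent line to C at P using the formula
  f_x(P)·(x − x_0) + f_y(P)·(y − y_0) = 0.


Tangent line at P: -27*x - 16*y - 6 = 0.

Step 1: f(-2, 3) = 0, so P lies on C.
Step 2: partial derivatives
  f_x(x, y) = 4*x - 2*y**2 - y + 2, f_y(x, y) = -4*x*y - x - 6*y**2 + 4*y.
  f_x(P) = -27, f_y(P) = -16 (gradient nonzero, so P is smooth).
Step 3: tangent line at P: -27·(x − -2) + -16·(y − 3) = 0.
Expanding: -27*x - 16*y - 6 = 0.


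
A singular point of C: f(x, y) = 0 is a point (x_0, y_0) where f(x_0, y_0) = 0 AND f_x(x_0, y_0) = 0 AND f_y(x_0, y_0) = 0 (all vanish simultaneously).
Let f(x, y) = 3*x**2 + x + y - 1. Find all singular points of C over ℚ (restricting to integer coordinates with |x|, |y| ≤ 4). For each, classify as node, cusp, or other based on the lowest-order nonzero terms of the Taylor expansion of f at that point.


No singular points in the scanned grid; C is smooth there.

Compute partial derivatives:
  f_x = 6*x + 1.
  f_y = 1.
f_y = 1 is a nonzero constant, so f_y never vanishes: no point (x, y) can satisfy f = f_x = f_y = 0. In particular no (x, y) ∈ {−4, ..., 4}² is singular; the curve is smooth.


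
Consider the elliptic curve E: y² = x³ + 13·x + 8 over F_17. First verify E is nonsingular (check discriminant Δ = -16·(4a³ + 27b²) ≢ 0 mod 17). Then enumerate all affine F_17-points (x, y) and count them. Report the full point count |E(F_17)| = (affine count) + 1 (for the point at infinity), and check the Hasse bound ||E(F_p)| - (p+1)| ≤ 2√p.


Affine points = {(0, 5), (0, 12), (2, 5), (2, 12), (6, 8), (6, 9), (7, 0), (9, 2), (9, 15), (10, 4), (10, 13), (15, 5), (15, 12)}; affine count = 13; |E(F_17)| = 14.

Discriminant check: Δ ∝ 4a³ + 27b² = 4·13³ + 27·8² = 4·2197 + 27·64 ≡ 10 (mod 17). Nonzero ⇒ E is nonsingular.
For each x ∈ F_17, compute rhs = x³ + 13·x + 8 mod 17, then count y ∈ F_17 with y² ≡ rhs.
  x = 0: rhs = 8, matching y values: 5, 12 (2 points).
  x = 1: rhs = 5, matching y values: none (0 points).
  x = 2: rhs = 8, matching y values: 5, 12 (2 points).
  x = 3: rhs = 6, matching y values: none (0 points).
  x = 4: rhs = 5, matching y values: none (0 points).
  x = 5: rhs = 11, matching y values: none (0 points).
  x = 6: rhs = 13, matching y values: 8, 9 (2 points).
  x = 7: rhs = 0, matching y values: 0 (1 points).
  x = 8: rhs = 12, matching y values: none (0 points).
  x = 9: rhs = 4, matching y values: 2, 15 (2 points).
  x = 10: rhs = 16, matching y values: 4, 13 (2 points).
  x = 11: rhs = 3, matching y values: none (0 points).
  x = 12: rhs = 5, matching y values: none (0 points).
  x = 13: rhs = 11, matching y values: none (0 points).
  x = 14: rhs = 10, matching y values: none (0 points).
  x = 15: rhs = 8, matching y values: 5, 12 (2 points).
  x = 16: rhs = 11, matching y values: none (0 points).
Total affine count: 13.
Full point count |E(F_17)| = 13 + 1 = 14.
Hasse bound: |14 − (17+1)| = |-4| = 4 ≤ 2√17 ≈ 8.2462 ✓.


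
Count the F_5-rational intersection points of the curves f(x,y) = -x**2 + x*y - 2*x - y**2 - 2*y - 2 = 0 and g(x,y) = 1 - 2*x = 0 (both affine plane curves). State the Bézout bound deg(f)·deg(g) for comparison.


Common zeros: ∅; count = 0; Bézout bound = 2.

deg(f) = 2, deg(g) = 1, so Bézout bound = 2.
Scan x ∈ F_5. For each x, list the y ∈ F_5 with f(x, y) ≡ 0 and those with g(x, y) ≡ 0 (mod 5); the common zeros in that column are the intersection.
  x = 0: f ≡ 0 at y ∈ {1, 2}; g ≡ 0 at y ∈ ∅; common: ∅.
  x = 1: f ≡ 0 at y ∈ {0, 4}; g ≡ 0 at y ∈ ∅; common: ∅.
  x = 2: f ≡ 0 at y ∈ {0}; g ≡ 0 at y ∈ ∅; common: ∅.
  x = 3: f ≡ 0 at y ∈ ∅; g ≡ 0 at y ∈ {0, 1, 2, 3, 4}; common: ∅.
  x = 4: f ≡ 0 at y ∈ {1}; g ≡ 0 at y ∈ ∅; common: ∅.
Collecting: common zeros = ∅, so the count is 0.
Comparison with the Bézout bound: 0 ≤ 2 = deg(f)·deg(g), as expected for curves with no common component (the affine F_5-count falls short of the bound because intersections may lie at infinity, over extension fields, or carry multiplicity).


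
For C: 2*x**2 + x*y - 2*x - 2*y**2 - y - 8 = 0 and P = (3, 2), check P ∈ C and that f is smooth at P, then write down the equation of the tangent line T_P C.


Tangent line at P: 12*x - 6*y - 24 = 0.

Step 1: f(3, 2) = 0, so P lies on C.
Step 2: partial derivatives
  f_x(x, y) = 4*x + y - 2, f_y(x, y) = x - 4*y - 1.
  f_x(P) = 12, f_y(P) = -6 (gradient nonzero, so P is smooth).
Step 3: tangent line at P: 12·(x − 3) + -6·(y − 2) = 0.
Expanding: 12*x - 6*y - 24 = 0.


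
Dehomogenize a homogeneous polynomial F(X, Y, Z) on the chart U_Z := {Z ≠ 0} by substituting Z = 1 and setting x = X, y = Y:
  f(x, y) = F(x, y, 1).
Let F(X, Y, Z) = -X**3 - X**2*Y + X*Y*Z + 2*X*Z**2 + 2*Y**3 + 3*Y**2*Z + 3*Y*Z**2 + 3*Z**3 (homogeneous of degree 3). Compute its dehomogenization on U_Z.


f(x, y) = -x**3 - x**2*y + x*y + 2*x + 2*y**3 + 3*y**2 + 3*y + 3

On U_Z we set Z = 1. Each monomial c·X^i·Y^j·Z^k in F becomes c·x^i·y^j·1^k = c·x^i·y^j.
Substituting Z = 1: F(X, Y, 1) = -x**3 - x**2*y + x*y + 2*x + 2*y**3 + 3*y**2 + 3*y + 3.
Note: deg(f) ≤ deg(F) = 3; strict inequality happens when F is divisible by Z (lost terms).


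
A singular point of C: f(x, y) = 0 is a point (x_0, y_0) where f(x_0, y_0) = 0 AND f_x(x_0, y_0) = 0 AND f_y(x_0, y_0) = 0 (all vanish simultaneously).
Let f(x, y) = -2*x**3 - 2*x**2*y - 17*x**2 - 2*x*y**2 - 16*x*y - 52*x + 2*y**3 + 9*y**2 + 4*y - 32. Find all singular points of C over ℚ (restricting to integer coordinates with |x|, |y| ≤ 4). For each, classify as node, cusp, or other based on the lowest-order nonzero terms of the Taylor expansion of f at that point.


Singular points: {(-2, -2)}; classification: node.

Compute partial derivatives:
  f_x = -6*x**2 - 4*x*y - 34*x - 2*y**2 - 16*y - 52.
  f_y = -2*x**2 - 4*x*y - 16*x + 6*y**2 + 18*y + 4.
Scan x_0 ∈ {−4, ..., 4}. For each x_0, f_y(x_0, y) is a polynomial in y; find its integer roots y ∈ {−4, ..., 4}, then test f_x and f at those candidates.
  x = -4: f_y(-4, y) = 6*y**2 + 34*y + 36; no integer root y with |y| ≤ 4.
  x = -3: f_y(-3, y) = 6*y**2 + 30*y + 34; no integer root y with |y| ≤ 4.
  x = -2: f_y(-2, y) = 6*y**2 + 26*y + 28; vanishes at y ∈ {-2}. (-2, -2): f_x = 0, f = 0 — SINGULAR.
  x = -1: f_y(-1, y) = 6*y**2 + 22*y + 18; no integer root y with |y| ≤ 4.
  x = 0: f_y(0, y) = 6*y**2 + 18*y + 4; no integer root y with |y| ≤ 4.
  x = 1: f_y(1, y) = 6*y**2 + 14*y - 14; no integer root y with |y| ≤ 4.
  x = 2: f_y(2, y) = 6*y**2 + 10*y - 36; no integer root y with |y| ≤ 4.
  x = 3: f_y(3, y) = 6*y**2 + 6*y - 62; no integer root y with |y| ≤ 4.
  x = 4: f_y(4, y) = 6*y**2 + 2*y - 92; no integer root y with |y| ≤ 4.
Only singular point on the grid: (-2, -2).
Classify: substitute x = -2 + u, y = -2 + v and expand: f = -2*u**3 - 2*u**2*v - u**2 - 2*u*v**2 + 2*v**3 + v**2.
No constant or linear terms (consistent with a singular point). Quadratic part: -u**2 + v**2. Cubic part: -2*u**3 - 2*u**2*v - 2*u*v**2 + 2*v**3.
The quadratic part v**2 - u**2 = (v − u)(v + u) splits into two distinct linear factors, so there are two distinct tangent lines y − -2 = ±(x − -2) — this is a node (ordinary double point).
Classification: node.


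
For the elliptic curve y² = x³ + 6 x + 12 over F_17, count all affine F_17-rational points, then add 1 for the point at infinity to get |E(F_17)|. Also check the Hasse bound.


Affine points = {(1, 6), (1, 11), (2, 7), (2, 10), (4, 7), (4, 10), (6, 3), (6, 14), (9, 8), (9, 9), (10, 1), (10, 16), (11, 7), (11, 10), (13, 3), (13, 14), (14, 1), (14, 16), (15, 3), (15, 14)}; affine count = 20; |E(F_17)| = 21.

Discriminant check: Δ ∝ 4a³ + 27b² = 4·6³ + 27·12² = 4·216 + 27·144 ≡ 9 (mod 17). Nonzero ⇒ E is nonsingular.
For each x ∈ F_17, compute rhs = x³ + 6·x + 12 mod 17, then count y ∈ F_17 with y² ≡ rhs.
  x = 0: rhs = 12, matching y values: none (0 points).
  x = 1: rhs = 2, matching y values: 6, 11 (2 points).
  x = 2: rhs = 15, matching y values: 7, 10 (2 points).
  x = 3: rhs = 6, matching y values: none (0 points).
  x = 4: rhs = 15, matching y values: 7, 10 (2 points).
  x = 5: rhs = 14, matching y values: none (0 points).
  x = 6: rhs = 9, matching y values: 3, 14 (2 points).
  x = 7: rhs = 6, matching y values: none (0 points).
  x = 8: rhs = 11, matching y values: none (0 points).
  x = 9: rhs = 13, matching y values: 8, 9 (2 points).
  x = 10: rhs = 1, matching y values: 1, 16 (2 points).
  x = 11: rhs = 15, matching y values: 7, 10 (2 points).
  x = 12: rhs = 10, matching y values: none (0 points).
  x = 13: rhs = 9, matching y values: 3, 14 (2 points).
  x = 14: rhs = 1, matching y values: 1, 16 (2 points).
  x = 15: rhs = 9, matching y values: 3, 14 (2 points).
  x = 16: rhs = 5, matching y values: none (0 points).
Total affine count: 20.
Full point count |E(F_17)| = 20 + 1 = 21.
Hasse bound: |21 − (17+1)| = |3| = 3 ≤ 2√17 ≈ 8.2462 ✓.


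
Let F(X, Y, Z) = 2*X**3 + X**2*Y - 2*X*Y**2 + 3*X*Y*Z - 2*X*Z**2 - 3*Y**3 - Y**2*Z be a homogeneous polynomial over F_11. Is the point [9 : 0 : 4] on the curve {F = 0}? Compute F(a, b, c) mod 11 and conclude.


F(9,0,4) ≡ 4 (mod 11); P is NOT on the curve.

Evaluate F(9, 0, 4) term-by-term (mod 11).
  2*X**3 ↦ 2·729·1·1 = 1458
  X**2*Y ↦ 1·81·0·1 = 0
  -2*X*Y**2 ↦ -2·9·0·1 = 0
  3*X*Y*Z ↦ 3·9·0·4 = 0
  -2*X*Z**2 ↦ -2·9·1·16 = -288
  -3*Y**3 ↦ -3·1·0·1 = 0
  -Y**2*Z ↦ -1·1·0·4 = 0
Sum: F(9, 0, 4) = (1458) + (0) + (0) + (0) + (-288) + (0) + (0) = 1170.
Reducing mod 11: 1170 ≡ 4 (mod 11).
Since F(a, b, c) ≡ 4 ≠ 0 (mod 11), P does NOT lie on the curve.


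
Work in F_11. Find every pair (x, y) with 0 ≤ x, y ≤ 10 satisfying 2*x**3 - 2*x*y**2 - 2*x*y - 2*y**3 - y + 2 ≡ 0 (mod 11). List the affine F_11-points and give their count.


Affine F_11-points: {(0, 3), (0, 5), (1, 3), (3, 8), (4, 9), (5, 7), (6, 1), (8, 9), (9, 4), (9, 10), (10, 0), (10, 3), (10, 9)}; count = 13.

For each of the 121 pairs (x, y) ∈ F_11², evaluate f(x, y) mod 11. Record the zeros.
  x = 0: [0↦2, 1↦10, 2↦6, 3↦0, 4↦2, 5↦0, 6↦4, 7↦2, 8↦4, 9↦9, 10↦5]  zeros at y ∈ {3, 5}
  x = 1: [0↦4, 1↦8, 2↦7, 3↦0, 4↦8, 5↦8, 6↦10, 7↦2, 8↦5, 9↦7, 10↦7]  zeros at y ∈ {3}
  x = 2: [0↦7, 1↦7, 2↦9, 3↦1, 4↦4, 5↦6, 6↦6, 7↦3, 8↦7, 9↦6, 10↦10]  zeros at y ∈ ∅
  x = 3: [0↦1, 1↦8, 2↦2, 3↦4, 4↦2, 5↦6, 6↦4, 7↦6, 8↦0, 9↦7, 10↦4]  zeros at y ∈ {8}
  x = 4: [0↦9, 1↦1, 2↦9, 3↦10, 4↦3, 5↦9, 6↦5, 7↦1, 8↦7, 9↦0, 10↦1]  zeros at y ∈ {9}
  x = 5: [0↦10, 1↦9, 2↦9, 3↦9, 4↦8, 5↦5, 6↦10, 7↦0, 8↦7, 9↦8, 10↦2]  zeros at y ∈ {7}
  x = 6: [0↦5, 1↦0, 2↦3, 3↦2, 4↦7, 5↦6, 6↦9, 7↦4, 8↦1, 9↦10, 10↦8]  zeros at y ∈ {1}
  x = 7: [0↦6, 1↦8, 2↦3, 3↦1, 4↦1, 5↦2, 6↦3, 7↦3, 8↦1, 9↦7, 10↦9]  zeros at y ∈ ∅
  x = 8: [0↦3, 1↦1, 2↦10, 3↦7, 4↦2, 5↦5, 6↦4, 7↦9, 8↦8, 9↦0, 10↦6]  zeros at y ∈ {9}
  x = 9: [0↦8, 1↦2, 2↦3, 3↦10, 4↦0, 5↦5, 6↦2, 7↦1, 8↦1, 9↦1, 10↦0]  zeros at y ∈ {4, 10}
  x = 10: [0↦0, 1↦1, 2↦5, 3↦0, 4↦7, 5↦3, 6↦9, 7↦2, 8↦3, 9↦0, 10↦3]  zeros at y ∈ {0, 3, 9}
Collecting zeros: affine points = {(0, 3), (0, 5), (1, 3), (3, 8), (4, 9), (5, 7), (6, 1), (8, 9), (9, 4), (9, 10), (10, 0), (10, 3), (10, 9)}.
Total count |C(F_11)_aff| = 13.


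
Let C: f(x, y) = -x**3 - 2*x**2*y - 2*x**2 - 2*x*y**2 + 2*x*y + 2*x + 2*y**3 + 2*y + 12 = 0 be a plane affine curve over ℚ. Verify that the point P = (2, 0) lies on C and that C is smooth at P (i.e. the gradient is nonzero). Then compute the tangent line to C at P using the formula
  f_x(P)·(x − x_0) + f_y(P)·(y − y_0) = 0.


Tangent line at P: -18*x - 2*y + 36 = 0.

Step 1: f(2, 0) = 0, so P lies on C.
Step 2: partial derivatives
  f_x(x, y) = -3*x**2 - 4*x*y - 4*x - 2*y**2 + 2*y + 2, f_y(x, y) = -2*x**2 - 4*x*y + 2*x + 6*y**2 + 2.
  f_x(P) = -18, f_y(P) = -2 (gradient nonzero, so P is smooth).
Step 3: tangent line at P: -18·(x − 2) + -2·(y − 0) = 0.
Expanding: -18*x - 2*y + 36 = 0.


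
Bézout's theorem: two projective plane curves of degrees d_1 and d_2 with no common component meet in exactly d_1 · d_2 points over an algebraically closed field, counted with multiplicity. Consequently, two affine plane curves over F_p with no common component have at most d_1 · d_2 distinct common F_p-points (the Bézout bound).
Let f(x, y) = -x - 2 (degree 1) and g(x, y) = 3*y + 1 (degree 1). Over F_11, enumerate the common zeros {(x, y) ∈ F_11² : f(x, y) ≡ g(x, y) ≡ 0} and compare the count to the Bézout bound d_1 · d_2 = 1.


Common zeros: {(9, 7)}; count = 1; Bézout bound = 1.

deg(f) = 1, deg(g) = 1, so Bézout bound = 1.
Scan x ∈ F_11. For each x, list the y ∈ F_11 with f(x, y) ≡ 0 and those with g(x, y) ≡ 0 (mod 11); the common zeros in that column are the intersection.
  x = 0: f ≡ 0 at y ∈ ∅; g ≡ 0 at y ∈ {7}; common: ∅.
  x = 1: f ≡ 0 at y ∈ ∅; g ≡ 0 at y ∈ {7}; common: ∅.
  x = 2: f ≡ 0 at y ∈ ∅; g ≡ 0 at y ∈ {7}; common: ∅.
  x = 3: f ≡ 0 at y ∈ ∅; g ≡ 0 at y ∈ {7}; common: ∅.
  x = 4: f ≡ 0 at y ∈ ∅; g ≡ 0 at y ∈ {7}; common: ∅.
  x = 5: f ≡ 0 at y ∈ ∅; g ≡ 0 at y ∈ {7}; common: ∅.
  x = 6: f ≡ 0 at y ∈ ∅; g ≡ 0 at y ∈ {7}; common: ∅.
  x = 7: f ≡ 0 at y ∈ ∅; g ≡ 0 at y ∈ {7}; common: ∅.
  x = 8: f ≡ 0 at y ∈ ∅; g ≡ 0 at y ∈ {7}; common: ∅.
  x = 9: f ≡ 0 at y ∈ {0, 1, 2, 3, 4, 5, 6, 7, 8, 9, 10}; g ≡ 0 at y ∈ {7}; common: {7}.
  x = 10: f ≡ 0 at y ∈ ∅; g ≡ 0 at y ∈ {7}; common: ∅.
Collecting: common zeros = {(9, 7)}, so the count is 1.
Comparison with the Bézout bound: 1 ≤ 1 = deg(f)·deg(g), as expected for curves with no common component (the bound is attained).


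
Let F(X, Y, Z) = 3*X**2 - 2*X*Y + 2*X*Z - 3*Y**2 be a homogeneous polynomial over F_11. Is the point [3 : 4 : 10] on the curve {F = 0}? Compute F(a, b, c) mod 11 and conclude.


F(3,4,10) ≡ 4 (mod 11); P is NOT on the curve.

Evaluate F(3, 4, 10) term-by-term (mod 11).
  3*X**2 ↦ 3·9·1·1 = 27
  -2*X*Y ↦ -2·3·4·1 = -24
  2*X*Z ↦ 2·3·1·10 = 60
  -3*Y**2 ↦ -3·1·16·1 = -48
Sum: F(3, 4, 10) = (27) + (-24) + (60) + (-48) = 15.
Reducing mod 11: 15 ≡ 4 (mod 11).
Since F(a, b, c) ≡ 4 ≠ 0 (mod 11), P does NOT lie on the curve.


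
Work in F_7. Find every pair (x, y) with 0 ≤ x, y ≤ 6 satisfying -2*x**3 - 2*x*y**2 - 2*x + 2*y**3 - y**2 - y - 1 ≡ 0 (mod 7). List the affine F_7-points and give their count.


Affine F_7-points: {(1, 1), (2, 0), (3, 4), (4, 6), (5, 6), (6, 2), (6, 3), (6, 5)}; count = 8.

For each of the 49 pairs (x, y) ∈ F_7², evaluate f(x, y) mod 7. Record the zeros.
  x = 0: [0↦6, 1↦6, 2↦2, 3↦6, 4↦2, 5↦2, 6↦4]  zeros at y ∈ ∅
  x = 1: [0↦2, 1↦0, 2↦4, 3↦5, 4↦1, 5↦4, 6↦5]  zeros at y ∈ {1}
  x = 2: [0↦0, 1↦3, 2↦1, 3↦6, 4↦2, 5↦1, 6↦1]  zeros at y ∈ {0}
  x = 3: [0↦2, 1↦3, 2↦2, 3↦4, 4↦0, 5↦2, 6↦1]  zeros at y ∈ {4}
  x = 4: [0↦3, 1↦2, 2↦2, 3↦1, 4↦4, 5↦2, 6↦0]  zeros at y ∈ {6}
  x = 5: [0↦5, 1↦2, 2↦3, 3↦6, 4↦2, 5↦3, 6↦0]  zeros at y ∈ {6}
  x = 6: [0↦3, 1↦5, 2↦0, 3↦0, 4↦3, 5↦0, 6↦3]  zeros at y ∈ {2, 3, 5}
Collecting zeros: affine points = {(1, 1), (2, 0), (3, 4), (4, 6), (5, 6), (6, 2), (6, 3), (6, 5)}.
Total count |C(F_7)_aff| = 8.


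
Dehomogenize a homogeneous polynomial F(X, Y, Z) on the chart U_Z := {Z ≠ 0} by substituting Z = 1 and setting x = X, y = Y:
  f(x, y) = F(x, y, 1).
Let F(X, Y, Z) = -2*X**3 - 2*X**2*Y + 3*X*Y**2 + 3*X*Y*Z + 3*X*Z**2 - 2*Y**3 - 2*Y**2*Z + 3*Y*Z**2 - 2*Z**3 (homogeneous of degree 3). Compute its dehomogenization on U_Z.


f(x, y) = -2*x**3 - 2*x**2*y + 3*x*y**2 + 3*x*y + 3*x - 2*y**3 - 2*y**2 + 3*y - 2

On U_Z we set Z = 1. Each monomial c·X^i·Y^j·Z^k in F becomes c·x^i·y^j·1^k = c·x^i·y^j.
Substituting Z = 1: F(X, Y, 1) = -2*x**3 - 2*x**2*y + 3*x*y**2 + 3*x*y + 3*x - 2*y**3 - 2*y**2 + 3*y - 2.
Note: deg(f) ≤ deg(F) = 3; strict inequality happens when F is divisible by Z (lost terms).


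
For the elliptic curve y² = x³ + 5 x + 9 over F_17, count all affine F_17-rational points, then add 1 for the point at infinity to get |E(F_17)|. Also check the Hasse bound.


Affine points = {(0, 3), (0, 14), (1, 7), (1, 10), (3, 0), (4, 5), (4, 12), (6, 0), (7, 8), (7, 9), (8, 0), (9, 1), (9, 16), (11, 1), (11, 16), (14, 1), (14, 16), (15, 5), (15, 12)}; affine count = 19; |E(F_17)| = 20.

Discriminant check: Δ ∝ 4a³ + 27b² = 4·5³ + 27·9² = 4·125 + 27·81 ≡ 1 (mod 17). Nonzero ⇒ E is nonsingular.
For each x ∈ F_17, compute rhs = x³ + 5·x + 9 mod 17, then count y ∈ F_17 with y² ≡ rhs.
  x = 0: rhs = 9, matching y values: 3, 14 (2 points).
  x = 1: rhs = 15, matching y values: 7, 10 (2 points).
  x = 2: rhs = 10, matching y values: none (0 points).
  x = 3: rhs = 0, matching y values: 0 (1 points).
  x = 4: rhs = 8, matching y values: 5, 12 (2 points).
  x = 5: rhs = 6, matching y values: none (0 points).
  x = 6: rhs = 0, matching y values: 0 (1 points).
  x = 7: rhs = 13, matching y values: 8, 9 (2 points).
  x = 8: rhs = 0, matching y values: 0 (1 points).
  x = 9: rhs = 1, matching y values: 1, 16 (2 points).
  x = 10: rhs = 5, matching y values: none (0 points).
  x = 11: rhs = 1, matching y values: 1, 16 (2 points).
  x = 12: rhs = 12, matching y values: none (0 points).
  x = 13: rhs = 10, matching y values: none (0 points).
  x = 14: rhs = 1, matching y values: 1, 16 (2 points).
  x = 15: rhs = 8, matching y values: 5, 12 (2 points).
  x = 16: rhs = 3, matching y values: none (0 points).
Total affine count: 19.
Full point count |E(F_17)| = 19 + 1 = 20.
Hasse bound: |20 − (17+1)| = |2| = 2 ≤ 2√17 ≈ 8.2462 ✓.


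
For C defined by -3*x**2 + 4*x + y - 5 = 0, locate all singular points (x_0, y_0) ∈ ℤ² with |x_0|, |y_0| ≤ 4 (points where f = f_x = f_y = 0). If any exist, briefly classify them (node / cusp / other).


No singular points in the scanned grid; C is smooth there.

Compute partial derivatives:
  f_x = 4 - 6*x.
  f_y = 1.
f_y = 1 is a nonzero constant, so f_y never vanishes: no point (x, y) can satisfy f = f_x = f_y = 0. In particular no (x, y) ∈ {−4, ..., 4}² is singular; the curve is smooth.


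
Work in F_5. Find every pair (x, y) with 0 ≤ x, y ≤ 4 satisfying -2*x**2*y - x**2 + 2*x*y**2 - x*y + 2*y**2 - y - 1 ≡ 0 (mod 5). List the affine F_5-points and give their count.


Affine F_5-points: {(0, 1), (0, 2), (2, 0), (2, 1), (3, 0), (3, 4), (4, 4)}; count = 7.

For each of the 25 pairs (x, y) ∈ F_5², evaluate f(x, y) mod 5. Record the zeros.
  x = 0: [0↦4, 1↦0, 2↦0, 3↦4, 4↦2]  zeros at y ∈ {1, 2}
  x = 1: [0↦3, 1↦3, 2↦1, 3↦2, 4↦1]  zeros at y ∈ ∅
  x = 2: [0↦0, 1↦0, 2↦2, 3↦1, 4↦2]  zeros at y ∈ {0, 1}
  x = 3: [0↦0, 1↦1, 2↦3, 3↦1, 4↦0]  zeros at y ∈ {0, 4}
  x = 4: [0↦3, 1↦1, 2↦4, 3↦2, 4↦0]  zeros at y ∈ {4}
Collecting zeros: affine points = {(0, 1), (0, 2), (2, 0), (2, 1), (3, 0), (3, 4), (4, 4)}.
Total count |C(F_5)_aff| = 7.


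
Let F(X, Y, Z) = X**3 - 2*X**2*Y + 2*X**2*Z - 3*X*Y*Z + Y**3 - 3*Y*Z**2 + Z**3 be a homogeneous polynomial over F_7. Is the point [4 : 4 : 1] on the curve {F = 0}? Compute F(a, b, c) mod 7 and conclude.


F(4,4,1) ≡ 1 (mod 7); P is NOT on the curve.

Evaluate F(4, 4, 1) term-by-term (mod 7).
  X**3 ↦ 1·64·1·1 = 64
  -2*X**2*Y ↦ -2·16·4·1 = -128
  2*X**2*Z ↦ 2·16·1·1 = 32
  -3*X*Y*Z ↦ -3·4·4·1 = -48
  Y**3 ↦ 1·1·64·1 = 64
  -3*Y*Z**2 ↦ -3·1·4·1 = -12
  Z**3 ↦ 1·1·1·1 = 1
Sum: F(4, 4, 1) = (64) + (-128) + (32) + (-48) + (64) + (-12) + (1) = -27.
Reducing mod 7: -27 ≡ 1 (mod 7).
Since F(a, b, c) ≡ 1 ≠ 0 (mod 7), P does NOT lie on the curve.


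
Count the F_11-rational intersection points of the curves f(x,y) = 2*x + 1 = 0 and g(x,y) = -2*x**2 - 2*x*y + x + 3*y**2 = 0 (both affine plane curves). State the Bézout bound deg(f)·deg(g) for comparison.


Common zeros: ∅; count = 0; Bézout bound = 2.

deg(f) = 1, deg(g) = 2, so Bézout bound = 2.
Scan x ∈ F_11. For each x, list the y ∈ F_11 with f(x, y) ≡ 0 and those with g(x, y) ≡ 0 (mod 11); the common zeros in that column are the intersection.
  x = 0: f ≡ 0 at y ∈ ∅; g ≡ 0 at y ∈ {0}; common: ∅.
  x = 1: f ≡ 0 at y ∈ ∅; g ≡ 0 at y ∈ {1, 7}; common: ∅.
  x = 2: f ≡ 0 at y ∈ ∅; g ≡ 0 at y ∈ {8}; common: ∅.
  x = 3: f ≡ 0 at y ∈ ∅; g ≡ 0 at y ∈ ∅; common: ∅.
  x = 4: f ≡ 0 at y ∈ ∅; g ≡ 0 at y ∈ {1, 9}; common: ∅.
  x = 5: f ≡ 0 at y ∈ {0, 1, 2, 3, 4, 5, 6, 7, 8, 9, 10}; g ≡ 0 at y ∈ ∅; common: ∅.
  x = 6: f ≡ 0 at y ∈ ∅; g ≡ 0 at y ∈ {0, 4}; common: ∅.
  x = 7: f ≡ 0 at y ∈ ∅; g ≡ 0 at y ∈ {4, 8}; common: ∅.
  x = 8: f ≡ 0 at y ∈ ∅; g ≡ 0 at y ∈ ∅; common: ∅.
  x = 9: f ≡ 0 at y ∈ ∅; g ≡ 0 at y ∈ {7, 10}; common: ∅.
  x = 10: f ≡ 0 at y ∈ ∅; g ≡ 0 at y ∈ ∅; common: ∅.
Collecting: common zeros = ∅, so the count is 0.
Comparison with the Bézout bound: 0 ≤ 2 = deg(f)·deg(g), as expected for curves with no common component (the affine F_11-count falls short of the bound because intersections may lie at infinity, over extension fields, or carry multiplicity).


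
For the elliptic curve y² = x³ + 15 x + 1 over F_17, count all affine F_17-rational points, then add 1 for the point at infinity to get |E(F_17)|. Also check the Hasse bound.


Affine points = {(0, 1), (0, 16), (1, 0), (6, 1), (6, 16), (8, 2), (8, 15), (9, 7), (9, 10), (11, 1), (11, 16), (13, 8), (13, 9), (16, 6), (16, 11)}; affine count = 15; |E(F_17)| = 16.

Discriminant check: Δ ∝ 4a³ + 27b² = 4·15³ + 27·1² = 4·3375 + 27·1 ≡ 12 (mod 17). Nonzero ⇒ E is nonsingular.
For each x ∈ F_17, compute rhs = x³ + 15·x + 1 mod 17, then count y ∈ F_17 with y² ≡ rhs.
  x = 0: rhs = 1, matching y values: 1, 16 (2 points).
  x = 1: rhs = 0, matching y values: 0 (1 points).
  x = 2: rhs = 5, matching y values: none (0 points).
  x = 3: rhs = 5, matching y values: none (0 points).
  x = 4: rhs = 6, matching y values: none (0 points).
  x = 5: rhs = 14, matching y values: none (0 points).
  x = 6: rhs = 1, matching y values: 1, 16 (2 points).
  x = 7: rhs = 7, matching y values: none (0 points).
  x = 8: rhs = 4, matching y values: 2, 15 (2 points).
  x = 9: rhs = 15, matching y values: 7, 10 (2 points).
  x = 10: rhs = 12, matching y values: none (0 points).
  x = 11: rhs = 1, matching y values: 1, 16 (2 points).
  x = 12: rhs = 5, matching y values: none (0 points).
  x = 13: rhs = 13, matching y values: 8, 9 (2 points).
  x = 14: rhs = 14, matching y values: none (0 points).
  x = 15: rhs = 14, matching y values: none (0 points).
  x = 16: rhs = 2, matching y values: 6, 11 (2 points).
Total affine count: 15.
Full point count |E(F_17)| = 15 + 1 = 16.
Hasse bound: |16 − (17+1)| = |-2| = 2 ≤ 2√17 ≈ 8.2462 ✓.
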